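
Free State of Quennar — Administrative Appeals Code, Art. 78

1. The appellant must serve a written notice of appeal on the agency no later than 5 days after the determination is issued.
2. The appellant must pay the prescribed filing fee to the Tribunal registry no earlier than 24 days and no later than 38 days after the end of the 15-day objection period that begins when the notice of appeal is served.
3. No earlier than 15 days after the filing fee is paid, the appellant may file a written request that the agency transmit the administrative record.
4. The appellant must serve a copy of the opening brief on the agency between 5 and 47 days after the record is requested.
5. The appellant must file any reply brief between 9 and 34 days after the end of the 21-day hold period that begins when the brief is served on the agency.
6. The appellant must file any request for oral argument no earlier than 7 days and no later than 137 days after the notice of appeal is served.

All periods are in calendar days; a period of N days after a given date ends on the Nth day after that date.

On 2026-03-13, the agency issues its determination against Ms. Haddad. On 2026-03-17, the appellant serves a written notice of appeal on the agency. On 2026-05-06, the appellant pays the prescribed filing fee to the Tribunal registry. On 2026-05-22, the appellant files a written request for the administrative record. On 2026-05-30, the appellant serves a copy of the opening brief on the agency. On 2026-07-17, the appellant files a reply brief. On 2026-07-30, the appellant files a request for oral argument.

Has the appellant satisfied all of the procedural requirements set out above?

Yes

Step 1: 5 days after 2026-03-13 (when the determination is issued) is 2026-03-18; done 2026-03-17 — timely.
Step 2: the window is 24–38 days after 2026-04-01 (end of the 15-day objection period, which began when the notice of appeal is served on 2026-03-17), so 2026-04-25 through 2026-05-09; done 2026-05-06, which is between those dates.
Step 3: the earliest permitted date is 15 days after 2026-05-06 (when the filing fee is paid), i.e. 2026-05-21; done 2026-05-22 — permitted.
Step 4: the window is 5–47 days after 2026-05-22 (when the record is requested), so 2026-05-27 through 2026-07-08; done 2026-05-30 — within the window.
Step 5: the window is 9–34 days after 2026-06-20 (end of the 21-day hold period, which began when the brief is served on the agency on 2026-05-30), so 2026-06-29 through 2026-07-24; done 2026-07-17, which is between those dates.
Step 6: the window is 7–137 days after 2026-03-17 (when the notice of appeal is served), so 2026-03-24 through 2026-08-01; done 2026-07-30 — within the window.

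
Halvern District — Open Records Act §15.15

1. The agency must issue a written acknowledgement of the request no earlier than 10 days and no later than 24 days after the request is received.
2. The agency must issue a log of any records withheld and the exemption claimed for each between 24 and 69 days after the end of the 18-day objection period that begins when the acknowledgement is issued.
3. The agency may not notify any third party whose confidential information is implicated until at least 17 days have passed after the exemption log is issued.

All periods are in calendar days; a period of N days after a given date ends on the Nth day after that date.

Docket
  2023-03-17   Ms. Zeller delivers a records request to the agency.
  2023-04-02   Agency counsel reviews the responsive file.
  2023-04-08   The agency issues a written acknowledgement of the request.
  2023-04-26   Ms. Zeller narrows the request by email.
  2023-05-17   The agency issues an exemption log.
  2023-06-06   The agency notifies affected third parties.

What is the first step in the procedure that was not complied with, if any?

Step 2

Step 1: the window is 10–24 days after 2023-03-17 (when the request is received), so 2023-03-27 through 2023-04-10; done 2023-04-08, which is between those dates.
Step 2: the window is 24–69 days after 2023-04-26 (end of the 18-day objection period, which began when the acknowledgement is issued on 2023-04-08), so 2023-05-20 through 2023-07-04; 2023-05-17 is 3 days too early.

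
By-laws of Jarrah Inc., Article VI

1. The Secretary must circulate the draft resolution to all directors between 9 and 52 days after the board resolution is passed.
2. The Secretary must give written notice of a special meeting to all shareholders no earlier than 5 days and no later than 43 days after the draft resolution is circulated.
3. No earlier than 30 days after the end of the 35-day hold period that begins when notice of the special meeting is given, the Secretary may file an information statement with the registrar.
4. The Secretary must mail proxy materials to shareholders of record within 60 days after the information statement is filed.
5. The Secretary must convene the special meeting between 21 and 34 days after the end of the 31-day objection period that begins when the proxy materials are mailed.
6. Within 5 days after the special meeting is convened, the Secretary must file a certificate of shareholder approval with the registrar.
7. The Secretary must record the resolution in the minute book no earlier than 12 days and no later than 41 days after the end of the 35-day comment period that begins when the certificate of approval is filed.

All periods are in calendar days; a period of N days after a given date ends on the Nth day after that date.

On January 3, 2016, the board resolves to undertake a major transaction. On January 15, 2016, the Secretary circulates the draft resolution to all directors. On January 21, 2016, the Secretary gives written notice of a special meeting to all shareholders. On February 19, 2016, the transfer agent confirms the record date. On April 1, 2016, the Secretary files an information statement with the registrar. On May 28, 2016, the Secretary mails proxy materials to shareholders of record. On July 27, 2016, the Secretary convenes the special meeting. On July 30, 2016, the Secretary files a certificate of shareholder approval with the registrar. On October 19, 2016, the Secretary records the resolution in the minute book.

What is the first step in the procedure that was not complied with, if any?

Step 7

(1) the permitted window runs from January 3, 2016 + 9 = January 12, 2016 to January 3, 2016 + 52 = February 24, 2016; January 15, 2016 falls inside that range.
(2) the permitted window runs from January 15, 2016 + 5 = January 20, 2016 to January 15, 2016 + 43 = February 27, 2016; done January 21, 2016, which is between those dates.
(3) permitted from February 25, 2016 + 30 days = March 26, 2016 onward; done April 1, 2016 — permitted.
(4) due by April 1, 2016 + 60 days = May 31, 2016; completed May 28, 2016, before the deadline.
(5) the permitted window runs from June 28, 2016 + 21 = July 19, 2016 to June 28, 2016 + 34 = August 1, 2016; done July 27, 2016 — within the window.
(6) due by July 27, 2016 + 5 days = August 1, 2016; July 30, 2016 is within that limit.
(7) the permitted window runs from September 3, 2016 + 12 = September 15, 2016 to September 3, 2016 + 41 = October 14, 2016; done October 19, 2016 — 5 days after the window closed.
Later steps need not be reached.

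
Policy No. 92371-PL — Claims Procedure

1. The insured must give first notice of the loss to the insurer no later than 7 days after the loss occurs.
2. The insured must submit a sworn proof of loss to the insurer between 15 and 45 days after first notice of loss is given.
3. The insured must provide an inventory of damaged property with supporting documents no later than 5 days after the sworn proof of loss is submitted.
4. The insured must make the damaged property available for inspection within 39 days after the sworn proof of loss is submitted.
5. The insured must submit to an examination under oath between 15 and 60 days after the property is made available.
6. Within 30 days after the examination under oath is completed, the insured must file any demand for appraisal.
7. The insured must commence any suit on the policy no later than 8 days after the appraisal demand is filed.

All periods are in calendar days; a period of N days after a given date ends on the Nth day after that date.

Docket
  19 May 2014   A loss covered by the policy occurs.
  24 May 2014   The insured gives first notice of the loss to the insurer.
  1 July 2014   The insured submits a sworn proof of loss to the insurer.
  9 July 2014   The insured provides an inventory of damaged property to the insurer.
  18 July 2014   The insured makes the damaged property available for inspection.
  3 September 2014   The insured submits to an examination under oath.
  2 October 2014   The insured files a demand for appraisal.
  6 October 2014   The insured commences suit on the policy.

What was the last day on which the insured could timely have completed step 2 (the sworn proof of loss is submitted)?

8 July 2014

Step 2 runs from 24 May 2014, when first notice of loss is given. The window is 15–45 days after 24 May 2014; it closes on 8 July 2014.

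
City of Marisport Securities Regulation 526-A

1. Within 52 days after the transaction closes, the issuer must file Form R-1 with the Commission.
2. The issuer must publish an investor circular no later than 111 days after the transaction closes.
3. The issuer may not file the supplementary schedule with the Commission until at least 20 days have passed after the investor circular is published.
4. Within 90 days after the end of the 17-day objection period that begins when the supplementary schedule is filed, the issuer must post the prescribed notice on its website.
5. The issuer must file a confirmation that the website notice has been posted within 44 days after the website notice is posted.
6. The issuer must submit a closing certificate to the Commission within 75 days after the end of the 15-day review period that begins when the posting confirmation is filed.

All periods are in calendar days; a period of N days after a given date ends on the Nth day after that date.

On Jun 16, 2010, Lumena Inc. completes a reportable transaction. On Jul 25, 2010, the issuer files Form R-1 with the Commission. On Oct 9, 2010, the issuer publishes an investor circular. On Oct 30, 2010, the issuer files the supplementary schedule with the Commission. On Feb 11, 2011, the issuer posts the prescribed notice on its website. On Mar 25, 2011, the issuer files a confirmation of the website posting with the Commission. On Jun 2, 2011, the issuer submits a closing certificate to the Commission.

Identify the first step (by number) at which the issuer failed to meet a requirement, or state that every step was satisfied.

Step 1 — counting 52 days from Jun 16, 2010 (when the transaction closes) gives a deadline of Aug 7, 2010; Jul 25, 2010 is within that limit.
Step 2 — counting 111 days from Jun 16, 2010 (when the transaction closes) gives a deadline of Oct 5, 2010; Oct 9, 2010 misses that deadline by 4 days.
No need to go further; step 2 was not satisfied.

Step 2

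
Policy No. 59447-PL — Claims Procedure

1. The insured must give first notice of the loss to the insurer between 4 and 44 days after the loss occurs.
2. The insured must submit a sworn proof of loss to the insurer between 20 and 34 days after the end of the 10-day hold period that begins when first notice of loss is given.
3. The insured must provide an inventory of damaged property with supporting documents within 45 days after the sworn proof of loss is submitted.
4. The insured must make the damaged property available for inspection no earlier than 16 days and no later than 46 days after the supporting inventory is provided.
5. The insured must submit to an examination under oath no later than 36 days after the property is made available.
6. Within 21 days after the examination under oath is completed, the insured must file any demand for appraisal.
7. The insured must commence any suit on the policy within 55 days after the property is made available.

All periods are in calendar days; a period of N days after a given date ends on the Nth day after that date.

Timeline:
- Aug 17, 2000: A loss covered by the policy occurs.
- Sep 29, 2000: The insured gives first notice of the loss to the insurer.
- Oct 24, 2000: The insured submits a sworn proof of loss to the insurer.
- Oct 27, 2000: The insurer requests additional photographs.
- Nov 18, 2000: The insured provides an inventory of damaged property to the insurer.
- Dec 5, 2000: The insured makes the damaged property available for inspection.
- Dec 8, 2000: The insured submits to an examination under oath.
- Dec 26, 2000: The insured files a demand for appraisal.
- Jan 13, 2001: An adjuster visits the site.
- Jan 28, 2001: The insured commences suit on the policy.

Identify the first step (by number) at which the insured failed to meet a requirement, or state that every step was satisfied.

Step 1 — 4 and 44 days from Aug 17, 2000 (when the loss occurs) are Aug 21, 2000 and Sep 30, 2000 respectively; done Sep 29, 2000 — within the window.
Step 2 — 20 and 34 days from Oct 9, 2000 (end of the 10-day hold period, which began when first notice of loss is given on Sep 29, 2000) are Oct 29, 2000 and Nov 12, 2000 respectively; Oct 24, 2000 is 5 days too early.
The procedure was therefore not followed at step 2.

Step 2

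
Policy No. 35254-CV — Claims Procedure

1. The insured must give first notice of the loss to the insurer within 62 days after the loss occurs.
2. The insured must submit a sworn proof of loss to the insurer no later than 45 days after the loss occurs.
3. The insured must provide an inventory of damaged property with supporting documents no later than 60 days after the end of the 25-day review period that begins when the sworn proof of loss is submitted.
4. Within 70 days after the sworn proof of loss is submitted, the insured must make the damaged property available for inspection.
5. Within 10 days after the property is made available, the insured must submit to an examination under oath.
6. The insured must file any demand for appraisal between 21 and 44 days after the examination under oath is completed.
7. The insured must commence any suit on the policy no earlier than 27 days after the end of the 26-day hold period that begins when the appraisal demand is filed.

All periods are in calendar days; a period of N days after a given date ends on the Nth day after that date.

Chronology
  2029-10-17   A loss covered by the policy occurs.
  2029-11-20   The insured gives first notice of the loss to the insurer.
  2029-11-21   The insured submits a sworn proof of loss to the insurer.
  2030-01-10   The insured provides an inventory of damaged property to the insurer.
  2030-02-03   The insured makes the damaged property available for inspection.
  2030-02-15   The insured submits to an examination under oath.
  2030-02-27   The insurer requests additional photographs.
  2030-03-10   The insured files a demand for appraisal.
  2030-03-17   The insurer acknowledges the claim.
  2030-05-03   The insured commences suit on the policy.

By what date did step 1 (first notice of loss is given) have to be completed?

Step 1 runs from 2029-10-17, when the loss occurs. 62 days after 2029-10-17 is 2029-12-18.

2029-12-18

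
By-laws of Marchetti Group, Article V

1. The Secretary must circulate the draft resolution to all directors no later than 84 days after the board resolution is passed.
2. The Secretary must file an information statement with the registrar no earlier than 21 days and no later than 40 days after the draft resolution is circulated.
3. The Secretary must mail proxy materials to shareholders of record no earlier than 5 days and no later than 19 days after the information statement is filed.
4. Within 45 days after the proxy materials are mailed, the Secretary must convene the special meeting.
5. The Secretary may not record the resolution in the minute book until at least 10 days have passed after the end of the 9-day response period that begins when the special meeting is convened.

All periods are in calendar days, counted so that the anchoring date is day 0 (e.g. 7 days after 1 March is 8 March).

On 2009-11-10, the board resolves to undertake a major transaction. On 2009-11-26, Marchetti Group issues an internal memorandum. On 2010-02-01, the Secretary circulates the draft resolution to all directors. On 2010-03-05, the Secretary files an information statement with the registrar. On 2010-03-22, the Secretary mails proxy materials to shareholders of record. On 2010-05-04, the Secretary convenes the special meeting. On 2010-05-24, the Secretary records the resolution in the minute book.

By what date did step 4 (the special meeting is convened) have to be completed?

Step 4 runs from 2010-03-22, when the proxy materials are mailed. 45 days after 2010-03-22 is 2010-05-06.

2010-05-06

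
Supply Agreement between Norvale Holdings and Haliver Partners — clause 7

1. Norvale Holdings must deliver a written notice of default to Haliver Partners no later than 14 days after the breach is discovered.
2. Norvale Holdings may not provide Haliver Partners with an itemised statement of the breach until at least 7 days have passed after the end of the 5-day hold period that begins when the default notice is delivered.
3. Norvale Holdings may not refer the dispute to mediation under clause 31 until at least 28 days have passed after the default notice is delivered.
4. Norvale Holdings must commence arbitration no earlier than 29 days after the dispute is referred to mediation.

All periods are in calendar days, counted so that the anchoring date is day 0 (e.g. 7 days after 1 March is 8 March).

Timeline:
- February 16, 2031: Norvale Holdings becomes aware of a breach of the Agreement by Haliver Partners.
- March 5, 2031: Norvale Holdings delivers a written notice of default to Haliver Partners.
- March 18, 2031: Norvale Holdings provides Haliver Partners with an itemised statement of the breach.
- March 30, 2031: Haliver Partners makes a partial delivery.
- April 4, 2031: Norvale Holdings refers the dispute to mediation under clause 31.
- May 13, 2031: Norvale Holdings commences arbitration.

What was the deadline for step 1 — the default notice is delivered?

March 2, 2031

Step 1 runs from February 16, 2031, when the breach is discovered. 14 days after February 16, 2031 is March 2, 2031.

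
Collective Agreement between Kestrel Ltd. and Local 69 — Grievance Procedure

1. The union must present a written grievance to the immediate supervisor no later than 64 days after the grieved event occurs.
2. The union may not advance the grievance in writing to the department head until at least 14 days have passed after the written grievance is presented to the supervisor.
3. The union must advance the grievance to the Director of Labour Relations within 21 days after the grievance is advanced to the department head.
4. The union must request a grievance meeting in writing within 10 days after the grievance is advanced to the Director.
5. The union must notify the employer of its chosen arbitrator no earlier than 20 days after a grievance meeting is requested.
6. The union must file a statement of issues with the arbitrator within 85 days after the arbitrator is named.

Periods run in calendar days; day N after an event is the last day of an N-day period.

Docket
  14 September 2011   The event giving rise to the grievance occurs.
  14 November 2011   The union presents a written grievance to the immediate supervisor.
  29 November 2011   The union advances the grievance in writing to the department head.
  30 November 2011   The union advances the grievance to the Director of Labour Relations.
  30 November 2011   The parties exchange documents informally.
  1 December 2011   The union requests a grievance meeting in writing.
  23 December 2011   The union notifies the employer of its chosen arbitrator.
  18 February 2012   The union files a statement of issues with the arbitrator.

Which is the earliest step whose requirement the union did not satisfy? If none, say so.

None — every step was satisfied

Step 1 — counting 64 days from 14 September 2011 (when the grieved event occurs) gives a deadline of 17 November 2011; 14 November 2011 is within that limit.
Step 2 — must wait 14 days from 14 November 2011 (when the written grievance is presented to the supervisor), so not before 28 November 2011; 29 November 2011 is on or after that date.
Step 3 — counting 21 days from 29 November 2011 (when the grievance is advanced to the department head) gives a deadline of 20 December 2011; completed 30 November 2011, before the deadline.
Step 4 — counting 10 days from 30 November 2011 (when the grievance is advanced to the Director) gives a deadline of 10 December 2011; 1 December 2011 is within that limit.
Step 5 — must wait 20 days from 1 December 2011 (when a grievance meeting is requested), so not before 21 December 2011; done 23 December 2011 — permitted.
Step 6 — counting 85 days from 23 December 2011 (when the arbitrator is named) gives a deadline of 17 March 2012; completed 18 February 2012, before the deadline.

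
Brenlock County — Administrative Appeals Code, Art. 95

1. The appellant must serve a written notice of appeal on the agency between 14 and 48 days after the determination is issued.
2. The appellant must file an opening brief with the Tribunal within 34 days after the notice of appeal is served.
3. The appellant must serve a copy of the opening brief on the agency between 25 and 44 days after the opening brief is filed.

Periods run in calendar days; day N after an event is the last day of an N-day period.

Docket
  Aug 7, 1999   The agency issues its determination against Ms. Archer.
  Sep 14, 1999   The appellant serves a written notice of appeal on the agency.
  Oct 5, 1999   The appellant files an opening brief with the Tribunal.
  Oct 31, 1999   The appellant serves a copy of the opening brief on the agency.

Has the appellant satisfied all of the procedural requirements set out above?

Yes

(1) the permitted window runs from Aug 7, 1999 + 14 = Aug 21, 1999 to Aug 7, 1999 + 48 = Sep 24, 1999; done Sep 14, 1999, which is between those dates.
(2) due by Sep 14, 1999 + 34 days = Oct 18, 1999; done Oct 5, 1999 — timely.
(3) the permitted window runs from Oct 5, 1999 + 25 = Oct 30, 1999 to Oct 5, 1999 + 44 = Nov 18, 1999; Oct 31, 1999 falls inside that range.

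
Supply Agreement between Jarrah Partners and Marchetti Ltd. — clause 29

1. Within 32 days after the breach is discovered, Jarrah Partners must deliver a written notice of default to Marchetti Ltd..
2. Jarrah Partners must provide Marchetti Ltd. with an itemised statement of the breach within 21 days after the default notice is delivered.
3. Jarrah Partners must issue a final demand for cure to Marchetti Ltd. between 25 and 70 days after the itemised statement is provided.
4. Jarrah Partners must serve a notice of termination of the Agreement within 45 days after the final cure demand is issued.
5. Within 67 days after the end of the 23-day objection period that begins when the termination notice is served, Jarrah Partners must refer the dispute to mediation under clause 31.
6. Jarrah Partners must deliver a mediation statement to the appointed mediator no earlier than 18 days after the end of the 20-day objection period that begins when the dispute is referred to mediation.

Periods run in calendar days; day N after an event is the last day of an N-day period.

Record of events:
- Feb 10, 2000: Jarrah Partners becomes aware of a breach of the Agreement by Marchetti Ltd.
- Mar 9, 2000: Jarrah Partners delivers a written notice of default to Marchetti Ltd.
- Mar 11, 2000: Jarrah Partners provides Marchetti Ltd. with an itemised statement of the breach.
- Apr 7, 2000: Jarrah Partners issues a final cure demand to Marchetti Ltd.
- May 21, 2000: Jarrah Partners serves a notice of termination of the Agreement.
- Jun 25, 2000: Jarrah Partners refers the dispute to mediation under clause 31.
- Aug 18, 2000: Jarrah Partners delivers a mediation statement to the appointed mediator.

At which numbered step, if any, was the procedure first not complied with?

(1) due by Feb 10, 2000 + 32 days = Mar 13, 2000; Mar 9, 2000 is within that limit.
(2) due by Mar 9, 2000 + 21 days = Mar 30, 2000; Mar 11, 2000 is within that limit.
(3) the permitted window runs from Mar 11, 2000 + 25 = Apr 5, 2000 to Mar 11, 2000 + 70 = May 20, 2000; Apr 7, 2000 falls inside that range.
(4) due by Apr 7, 2000 + 45 days = May 22, 2000; May 21, 2000 is within that limit.
(5) due by Jun 13, 2000 + 67 days = Aug 19, 2000; completed Jun 25, 2000, before the deadline.
(6) permitted from Jul 15, 2000 + 18 days = Aug 2, 2000 onward; Aug 18, 2000 is on or after that date.

None — every step was satisfied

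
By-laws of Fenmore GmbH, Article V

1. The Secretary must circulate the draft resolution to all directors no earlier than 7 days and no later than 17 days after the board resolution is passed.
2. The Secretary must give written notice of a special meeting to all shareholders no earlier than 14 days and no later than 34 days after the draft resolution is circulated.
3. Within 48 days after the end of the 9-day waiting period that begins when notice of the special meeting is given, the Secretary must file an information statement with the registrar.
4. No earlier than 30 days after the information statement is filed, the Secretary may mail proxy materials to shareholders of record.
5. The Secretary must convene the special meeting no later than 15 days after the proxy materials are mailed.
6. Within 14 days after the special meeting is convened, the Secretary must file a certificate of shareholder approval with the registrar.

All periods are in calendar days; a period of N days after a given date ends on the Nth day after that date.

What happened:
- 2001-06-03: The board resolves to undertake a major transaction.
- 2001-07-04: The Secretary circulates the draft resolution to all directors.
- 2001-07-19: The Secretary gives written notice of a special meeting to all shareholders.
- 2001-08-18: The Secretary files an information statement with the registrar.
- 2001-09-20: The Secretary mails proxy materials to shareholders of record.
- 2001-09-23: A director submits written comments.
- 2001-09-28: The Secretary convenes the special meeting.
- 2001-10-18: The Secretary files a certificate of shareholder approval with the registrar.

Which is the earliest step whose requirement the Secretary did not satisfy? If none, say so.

Step 1: the window is 7–17 days after 2001-06-03 (when the board resolution is passed), so 2001-06-10 through 2001-06-20; 2001-07-04 is 14 days past the end of the window.

Step 1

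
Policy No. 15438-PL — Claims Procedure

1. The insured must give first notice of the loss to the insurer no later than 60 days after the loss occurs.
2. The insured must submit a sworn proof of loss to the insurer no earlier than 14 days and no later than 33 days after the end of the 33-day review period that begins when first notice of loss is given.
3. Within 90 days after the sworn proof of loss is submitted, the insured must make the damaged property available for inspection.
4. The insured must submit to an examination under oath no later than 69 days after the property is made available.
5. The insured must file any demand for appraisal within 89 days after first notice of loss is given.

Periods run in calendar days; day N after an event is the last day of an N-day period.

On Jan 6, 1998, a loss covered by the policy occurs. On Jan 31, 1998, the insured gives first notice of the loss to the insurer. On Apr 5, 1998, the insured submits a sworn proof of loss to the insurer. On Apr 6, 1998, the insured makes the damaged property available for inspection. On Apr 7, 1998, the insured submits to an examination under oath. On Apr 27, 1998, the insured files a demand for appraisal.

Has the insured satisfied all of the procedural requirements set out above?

Step 1 — counting 60 days from Jan 6, 1998 (when the loss occurs) gives a deadline of Mar 7, 1998; done Jan 31, 1998 — timely.
Step 2 — 14 and 33 days from Mar 5, 1998 (end of the 33-day review period, which began when first notice of loss is given on Jan 31, 1998) are Mar 19, 1998 and Apr 7, 1998 respectively; done Apr 5, 1998, which is between those dates.
Step 3 — counting 90 days from Apr 5, 1998 (when the sworn proof of loss is submitted) gives a deadline of Jul 4, 1998; Apr 6, 1998 is within that limit.
Step 4 — counting 69 days from Apr 6, 1998 (when the property is made available) gives a deadline of Jun 14, 1998; completed Apr 7, 1998, before the deadline.
Step 5 — counting 89 days from Jan 31, 1998 (when first notice of loss is given) gives a deadline of Apr 30, 1998; done Apr 27, 1998 — timely.

Yes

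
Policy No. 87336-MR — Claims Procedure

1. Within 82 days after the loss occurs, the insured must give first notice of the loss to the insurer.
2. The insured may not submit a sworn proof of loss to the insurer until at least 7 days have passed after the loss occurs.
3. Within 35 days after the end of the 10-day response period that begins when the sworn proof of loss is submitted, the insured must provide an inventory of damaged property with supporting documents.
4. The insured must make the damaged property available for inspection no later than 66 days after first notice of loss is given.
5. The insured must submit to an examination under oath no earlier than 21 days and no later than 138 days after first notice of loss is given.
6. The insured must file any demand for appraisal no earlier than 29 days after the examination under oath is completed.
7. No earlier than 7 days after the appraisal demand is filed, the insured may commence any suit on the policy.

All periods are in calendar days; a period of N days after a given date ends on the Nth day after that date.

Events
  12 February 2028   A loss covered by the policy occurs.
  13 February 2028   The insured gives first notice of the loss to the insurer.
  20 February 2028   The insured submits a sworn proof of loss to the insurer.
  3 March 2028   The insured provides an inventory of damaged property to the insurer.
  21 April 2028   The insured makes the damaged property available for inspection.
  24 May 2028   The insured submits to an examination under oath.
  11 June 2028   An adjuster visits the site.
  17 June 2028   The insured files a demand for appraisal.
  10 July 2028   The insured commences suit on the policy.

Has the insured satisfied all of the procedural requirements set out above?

No

(1) due by 12 February 2028 + 82 days = 4 May 2028; completed 13 February 2028, before the deadline.
(2) permitted from 12 February 2028 + 7 days = 19 February 2028 onward; done 20 February 2028 — permitted.
(3) due by 1 March 2028 + 35 days = 5 April 2028; done 3 March 2028 — timely.
(4) due by 13 February 2028 + 66 days = 19 April 2028; not done until 21 April 2028, 2 days after the deadline.
No need to go further; step 4 was not satisfied.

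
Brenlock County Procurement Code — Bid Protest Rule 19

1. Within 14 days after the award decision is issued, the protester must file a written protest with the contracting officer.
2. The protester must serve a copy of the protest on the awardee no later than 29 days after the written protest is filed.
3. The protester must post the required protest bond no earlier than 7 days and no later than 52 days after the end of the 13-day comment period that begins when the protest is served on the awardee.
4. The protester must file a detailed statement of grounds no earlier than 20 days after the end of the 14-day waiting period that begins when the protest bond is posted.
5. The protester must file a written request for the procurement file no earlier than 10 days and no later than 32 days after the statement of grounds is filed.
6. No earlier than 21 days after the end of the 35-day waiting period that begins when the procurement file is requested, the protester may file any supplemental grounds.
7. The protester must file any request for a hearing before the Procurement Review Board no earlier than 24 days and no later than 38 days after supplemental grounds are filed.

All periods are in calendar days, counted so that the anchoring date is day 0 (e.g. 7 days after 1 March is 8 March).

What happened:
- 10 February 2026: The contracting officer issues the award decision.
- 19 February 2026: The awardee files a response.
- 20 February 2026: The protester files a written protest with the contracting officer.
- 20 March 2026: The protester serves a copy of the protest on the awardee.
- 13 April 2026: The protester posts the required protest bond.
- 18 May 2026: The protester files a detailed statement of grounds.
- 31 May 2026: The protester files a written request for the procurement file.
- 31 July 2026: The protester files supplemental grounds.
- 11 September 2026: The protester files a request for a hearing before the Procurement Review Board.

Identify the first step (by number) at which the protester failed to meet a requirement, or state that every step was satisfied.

Step 1 — counting 14 days from 10 February 2026 (when the award decision is issued) gives a deadline of 24 February 2026; 20 February 2026 is within that limit.
Step 2 — counting 29 days from 20 February 2026 (when the written protest is filed) gives a deadline of 21 March 2026; 20 March 2026 is within that limit.
Step 3 — 7 and 52 days from 2 April 2026 (end of the 13-day comment period, which began when the protest is served on the awardee on 20 March 2026) are 9 April 2026 and 24 May 2026 respectively; done 13 April 2026, which is between those dates.
Step 4 — must wait 20 days from 27 April 2026 (end of the 14-day waiting period, which began when the protest bond is posted on 13 April 2026), so not before 17 May 2026; done 18 May 2026 — permitted.
Step 5 — 10 and 32 days from 18 May 2026 (when the statement of grounds is filed) are 28 May 2026 and 19 June 2026 respectively; 31 May 2026 falls inside that range.
Step 6 — must wait 21 days from 5 July 2026 (end of the 35-day waiting period, which began when the procurement file is requested on 31 May 2026), so not before 26 July 2026; done 31 July 2026 — permitted.
Step 7 — 24 and 38 days from 31 July 2026 (when supplemental grounds are filed) are 24 August 2026 and 7 September 2026 respectively; 11 September 2026 is 4 days past the end of the window.

Step 7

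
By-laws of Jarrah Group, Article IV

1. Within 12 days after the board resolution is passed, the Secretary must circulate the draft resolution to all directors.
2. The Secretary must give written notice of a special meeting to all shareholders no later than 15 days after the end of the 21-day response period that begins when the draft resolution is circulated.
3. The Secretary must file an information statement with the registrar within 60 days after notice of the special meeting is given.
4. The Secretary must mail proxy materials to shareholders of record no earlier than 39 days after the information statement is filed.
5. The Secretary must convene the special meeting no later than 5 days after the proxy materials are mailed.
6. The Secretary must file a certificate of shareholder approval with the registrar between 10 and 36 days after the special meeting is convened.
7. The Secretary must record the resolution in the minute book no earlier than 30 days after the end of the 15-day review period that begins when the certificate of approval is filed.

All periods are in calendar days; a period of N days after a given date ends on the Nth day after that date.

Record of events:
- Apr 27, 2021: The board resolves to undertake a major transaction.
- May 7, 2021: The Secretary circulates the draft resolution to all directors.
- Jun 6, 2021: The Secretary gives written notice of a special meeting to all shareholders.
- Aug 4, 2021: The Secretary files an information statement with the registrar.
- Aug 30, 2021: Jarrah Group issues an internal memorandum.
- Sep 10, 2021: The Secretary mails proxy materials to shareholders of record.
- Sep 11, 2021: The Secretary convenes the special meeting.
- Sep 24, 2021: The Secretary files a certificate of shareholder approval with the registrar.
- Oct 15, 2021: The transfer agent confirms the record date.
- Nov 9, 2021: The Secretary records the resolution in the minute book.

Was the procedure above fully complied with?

No

Step 1 — counting 12 days from Apr 27, 2021 (when the board resolution is passed) gives a deadline of May 9, 2021; May 7, 2021 is within that limit.
Step 2 — counting 15 days from May 28, 2021 (end of the 21-day response period, which began when the draft resolution is circulated on May 7, 2021) gives a deadline of Jun 12, 2021; done Jun 6, 2021 — timely.
Step 3 — counting 60 days from Jun 6, 2021 (when notice of the special meeting is given) gives a deadline of Aug 5, 2021; done Aug 4, 2021 — timely.
Step 4 — must wait 39 days from Aug 4, 2021 (when the information statement is filed), so not before Sep 12, 2021; Sep 10, 2021 is 2 days before the earliest permitted date.
The procedure was therefore not followed at step 4.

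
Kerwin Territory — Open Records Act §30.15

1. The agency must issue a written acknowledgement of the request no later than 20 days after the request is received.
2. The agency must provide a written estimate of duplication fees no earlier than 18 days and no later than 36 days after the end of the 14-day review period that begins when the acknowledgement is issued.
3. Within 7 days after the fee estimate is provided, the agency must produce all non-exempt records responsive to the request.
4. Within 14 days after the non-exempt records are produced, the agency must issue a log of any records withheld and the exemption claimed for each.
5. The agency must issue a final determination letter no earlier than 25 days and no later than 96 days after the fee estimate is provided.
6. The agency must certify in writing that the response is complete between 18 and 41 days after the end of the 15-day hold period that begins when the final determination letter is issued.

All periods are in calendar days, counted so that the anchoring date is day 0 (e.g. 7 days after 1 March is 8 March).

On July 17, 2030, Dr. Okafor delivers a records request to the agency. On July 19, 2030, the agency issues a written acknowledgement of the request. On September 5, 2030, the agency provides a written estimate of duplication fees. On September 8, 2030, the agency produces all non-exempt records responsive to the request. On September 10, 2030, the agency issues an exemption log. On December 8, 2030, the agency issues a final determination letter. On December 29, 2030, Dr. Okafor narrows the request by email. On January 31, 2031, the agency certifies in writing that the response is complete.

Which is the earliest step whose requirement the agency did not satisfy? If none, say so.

None — every step was satisfied

Step 1 — counting 20 days from July 17, 2030 (when the request is received) gives a deadline of August 6, 2030; done July 19, 2030 — timely.
Step 2 — 18 and 36 days from August 2, 2030 (end of the 14-day review period, which began when the acknowledgement is issued on July 19, 2030) are August 20, 2030 and September 7, 2030 respectively; done September 5, 2030 — within the window.
Step 3 — counting 7 days from September 5, 2030 (when the fee estimate is provided) gives a deadline of September 12, 2030; done September 8, 2030 — timely.
Step 4 — counting 14 days from September 8, 2030 (when the non-exempt records are produced) gives a deadline of September 22, 2030; completed September 10, 2030, before the deadline.
Step 5 — 25 and 96 days from September 5, 2030 (when the fee estimate is provided) are September 30, 2030 and December 10, 2030 respectively; done December 8, 2030 — within the window.
Step 6 — 18 and 41 days from December 23, 2030 (end of the 15-day hold period, which began when the final determination letter is issued on December 8, 2030) are January 10, 2031 and February 2, 2031 respectively; done January 31, 2031, which is between those dates.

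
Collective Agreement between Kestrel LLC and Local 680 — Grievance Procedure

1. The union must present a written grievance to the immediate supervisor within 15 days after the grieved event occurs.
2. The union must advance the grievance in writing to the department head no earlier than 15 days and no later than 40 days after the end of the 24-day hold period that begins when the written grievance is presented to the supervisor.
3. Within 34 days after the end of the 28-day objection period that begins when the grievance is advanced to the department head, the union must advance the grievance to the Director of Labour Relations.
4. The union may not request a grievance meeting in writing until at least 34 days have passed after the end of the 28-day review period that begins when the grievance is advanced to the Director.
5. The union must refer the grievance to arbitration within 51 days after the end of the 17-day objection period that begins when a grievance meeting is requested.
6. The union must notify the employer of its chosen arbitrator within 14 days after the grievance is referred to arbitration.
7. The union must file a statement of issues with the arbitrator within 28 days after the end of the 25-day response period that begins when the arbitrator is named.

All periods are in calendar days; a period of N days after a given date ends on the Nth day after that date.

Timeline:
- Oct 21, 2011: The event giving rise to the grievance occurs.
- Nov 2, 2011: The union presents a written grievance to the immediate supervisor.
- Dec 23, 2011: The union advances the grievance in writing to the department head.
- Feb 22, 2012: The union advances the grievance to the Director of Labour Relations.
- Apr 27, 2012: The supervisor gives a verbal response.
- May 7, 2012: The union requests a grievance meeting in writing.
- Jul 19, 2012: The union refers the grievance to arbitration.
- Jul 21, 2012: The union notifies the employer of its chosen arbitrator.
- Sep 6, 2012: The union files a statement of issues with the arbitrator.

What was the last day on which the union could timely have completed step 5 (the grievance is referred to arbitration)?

Jul 14, 2012

A grievance meeting is requested on May 7, 2012; the 17-day objection period therefore ends May 24, 2012, and step 5 runs from that date. 51 days after May 24, 2012 is Jul 14, 2012.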